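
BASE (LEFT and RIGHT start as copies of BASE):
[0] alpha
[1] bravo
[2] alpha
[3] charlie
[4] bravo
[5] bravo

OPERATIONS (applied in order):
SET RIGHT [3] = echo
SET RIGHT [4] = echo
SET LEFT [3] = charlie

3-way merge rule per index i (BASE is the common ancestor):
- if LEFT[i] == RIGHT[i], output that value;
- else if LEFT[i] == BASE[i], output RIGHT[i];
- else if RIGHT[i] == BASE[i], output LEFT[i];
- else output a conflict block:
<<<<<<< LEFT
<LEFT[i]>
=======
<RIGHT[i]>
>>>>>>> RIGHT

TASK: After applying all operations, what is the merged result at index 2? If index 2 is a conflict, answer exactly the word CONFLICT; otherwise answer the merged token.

Final LEFT:  [alpha, bravo, alpha, charlie, bravo, bravo]
Final RIGHT: [alpha, bravo, alpha, echo, echo, bravo]
i=0: L=alpha R=alpha -> agree -> alpha
i=1: L=bravo R=bravo -> agree -> bravo
i=2: L=alpha R=alpha -> agree -> alpha
i=3: L=charlie=BASE, R=echo -> take RIGHT -> echo
i=4: L=bravo=BASE, R=echo -> take RIGHT -> echo
i=5: L=bravo R=bravo -> agree -> bravo
Index 2 -> alpha

Answer: alpha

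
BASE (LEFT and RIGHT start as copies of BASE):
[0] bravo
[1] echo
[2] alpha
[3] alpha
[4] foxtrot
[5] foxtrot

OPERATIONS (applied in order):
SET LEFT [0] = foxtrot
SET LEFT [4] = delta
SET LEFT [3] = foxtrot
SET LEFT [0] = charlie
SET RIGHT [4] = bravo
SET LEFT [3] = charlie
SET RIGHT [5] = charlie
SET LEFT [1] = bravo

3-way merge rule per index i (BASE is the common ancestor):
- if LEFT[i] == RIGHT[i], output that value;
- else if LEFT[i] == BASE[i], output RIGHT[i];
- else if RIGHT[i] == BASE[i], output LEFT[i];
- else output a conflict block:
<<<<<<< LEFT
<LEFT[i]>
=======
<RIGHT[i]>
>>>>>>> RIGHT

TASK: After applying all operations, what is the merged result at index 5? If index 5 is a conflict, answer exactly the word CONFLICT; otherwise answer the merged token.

Answer: charlie

Derivation:
Final LEFT:  [charlie, bravo, alpha, charlie, delta, foxtrot]
Final RIGHT: [bravo, echo, alpha, alpha, bravo, charlie]
i=0: L=charlie, R=bravo=BASE -> take LEFT -> charlie
i=1: L=bravo, R=echo=BASE -> take LEFT -> bravo
i=2: L=alpha R=alpha -> agree -> alpha
i=3: L=charlie, R=alpha=BASE -> take LEFT -> charlie
i=4: BASE=foxtrot L=delta R=bravo all differ -> CONFLICT
i=5: L=foxtrot=BASE, R=charlie -> take RIGHT -> charlie
Index 5 -> charlie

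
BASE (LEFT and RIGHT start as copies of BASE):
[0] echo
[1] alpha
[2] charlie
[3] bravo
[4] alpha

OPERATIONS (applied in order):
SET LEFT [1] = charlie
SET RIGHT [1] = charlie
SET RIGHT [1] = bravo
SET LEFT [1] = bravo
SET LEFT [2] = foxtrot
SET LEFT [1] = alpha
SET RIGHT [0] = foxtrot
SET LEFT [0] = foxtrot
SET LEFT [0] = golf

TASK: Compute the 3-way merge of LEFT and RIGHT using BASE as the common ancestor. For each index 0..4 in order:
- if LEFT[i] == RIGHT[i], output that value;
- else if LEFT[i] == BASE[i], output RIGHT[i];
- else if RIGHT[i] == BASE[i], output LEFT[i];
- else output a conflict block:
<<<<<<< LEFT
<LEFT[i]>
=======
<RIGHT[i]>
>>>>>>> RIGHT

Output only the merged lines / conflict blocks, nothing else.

Answer: <<<<<<< LEFT
golf
=======
foxtrot
>>>>>>> RIGHT
bravo
foxtrot
bravo
alpha

Derivation:
Final LEFT:  [golf, alpha, foxtrot, bravo, alpha]
Final RIGHT: [foxtrot, bravo, charlie, bravo, alpha]
i=0: BASE=echo L=golf R=foxtrot all differ -> CONFLICT
i=1: L=alpha=BASE, R=bravo -> take RIGHT -> bravo
i=2: L=foxtrot, R=charlie=BASE -> take LEFT -> foxtrot
i=3: L=bravo R=bravo -> agree -> bravo
i=4: L=alpha R=alpha -> agree -> alpha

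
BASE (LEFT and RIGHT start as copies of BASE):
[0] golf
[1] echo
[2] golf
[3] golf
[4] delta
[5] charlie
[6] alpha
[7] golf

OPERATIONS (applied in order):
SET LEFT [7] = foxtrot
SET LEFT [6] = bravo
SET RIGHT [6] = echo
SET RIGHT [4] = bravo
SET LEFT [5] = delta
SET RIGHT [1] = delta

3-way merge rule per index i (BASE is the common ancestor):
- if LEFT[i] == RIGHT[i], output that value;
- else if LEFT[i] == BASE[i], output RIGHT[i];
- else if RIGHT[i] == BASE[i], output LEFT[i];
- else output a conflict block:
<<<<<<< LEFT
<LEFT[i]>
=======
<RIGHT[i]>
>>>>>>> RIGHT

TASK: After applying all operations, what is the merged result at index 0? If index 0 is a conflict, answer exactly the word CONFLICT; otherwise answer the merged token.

Final LEFT:  [golf, echo, golf, golf, delta, delta, bravo, foxtrot]
Final RIGHT: [golf, delta, golf, golf, bravo, charlie, echo, golf]
i=0: L=golf R=golf -> agree -> golf
i=1: L=echo=BASE, R=delta -> take RIGHT -> delta
i=2: L=golf R=golf -> agree -> golf
i=3: L=golf R=golf -> agree -> golf
i=4: L=delta=BASE, R=bravo -> take RIGHT -> bravo
i=5: L=delta, R=charlie=BASE -> take LEFT -> delta
i=6: BASE=alpha L=bravo R=echo all differ -> CONFLICT
i=7: L=foxtrot, R=golf=BASE -> take LEFT -> foxtrot
Index 0 -> golf

Answer: golf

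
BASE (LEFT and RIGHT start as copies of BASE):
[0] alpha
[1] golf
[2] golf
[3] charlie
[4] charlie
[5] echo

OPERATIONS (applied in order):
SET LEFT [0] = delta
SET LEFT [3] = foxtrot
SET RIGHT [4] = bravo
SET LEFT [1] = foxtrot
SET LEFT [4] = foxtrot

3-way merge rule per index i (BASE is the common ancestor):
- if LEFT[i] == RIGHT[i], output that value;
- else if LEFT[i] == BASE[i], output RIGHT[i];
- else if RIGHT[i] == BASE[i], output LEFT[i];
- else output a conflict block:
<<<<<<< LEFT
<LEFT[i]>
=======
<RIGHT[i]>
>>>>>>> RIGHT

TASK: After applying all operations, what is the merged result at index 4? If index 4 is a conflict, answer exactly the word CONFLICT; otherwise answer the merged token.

Answer: CONFLICT

Derivation:
Final LEFT:  [delta, foxtrot, golf, foxtrot, foxtrot, echo]
Final RIGHT: [alpha, golf, golf, charlie, bravo, echo]
i=0: L=delta, R=alpha=BASE -> take LEFT -> delta
i=1: L=foxtrot, R=golf=BASE -> take LEFT -> foxtrot
i=2: L=golf R=golf -> agree -> golf
i=3: L=foxtrot, R=charlie=BASE -> take LEFT -> foxtrot
i=4: BASE=charlie L=foxtrot R=bravo all differ -> CONFLICT
i=5: L=echo R=echo -> agree -> echo
Index 4 -> CONFLICT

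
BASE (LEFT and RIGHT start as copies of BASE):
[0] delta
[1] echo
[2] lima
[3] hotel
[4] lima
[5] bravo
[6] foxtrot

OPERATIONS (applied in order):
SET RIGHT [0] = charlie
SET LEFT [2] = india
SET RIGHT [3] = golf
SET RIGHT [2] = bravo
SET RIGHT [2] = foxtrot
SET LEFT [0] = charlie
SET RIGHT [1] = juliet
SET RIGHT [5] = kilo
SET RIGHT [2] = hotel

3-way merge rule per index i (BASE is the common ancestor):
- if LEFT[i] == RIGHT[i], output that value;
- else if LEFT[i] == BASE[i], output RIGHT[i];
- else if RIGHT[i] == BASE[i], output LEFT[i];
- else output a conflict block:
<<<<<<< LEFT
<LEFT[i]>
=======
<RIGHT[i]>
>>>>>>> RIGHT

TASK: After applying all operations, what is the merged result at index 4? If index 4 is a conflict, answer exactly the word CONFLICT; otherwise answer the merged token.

Answer: lima

Derivation:
Final LEFT:  [charlie, echo, india, hotel, lima, bravo, foxtrot]
Final RIGHT: [charlie, juliet, hotel, golf, lima, kilo, foxtrot]
i=0: L=charlie R=charlie -> agree -> charlie
i=1: L=echo=BASE, R=juliet -> take RIGHT -> juliet
i=2: BASE=lima L=india R=hotel all differ -> CONFLICT
i=3: L=hotel=BASE, R=golf -> take RIGHT -> golf
i=4: L=lima R=lima -> agree -> lima
i=5: L=bravo=BASE, R=kilo -> take RIGHT -> kilo
i=6: L=foxtrot R=foxtrot -> agree -> foxtrot
Index 4 -> lima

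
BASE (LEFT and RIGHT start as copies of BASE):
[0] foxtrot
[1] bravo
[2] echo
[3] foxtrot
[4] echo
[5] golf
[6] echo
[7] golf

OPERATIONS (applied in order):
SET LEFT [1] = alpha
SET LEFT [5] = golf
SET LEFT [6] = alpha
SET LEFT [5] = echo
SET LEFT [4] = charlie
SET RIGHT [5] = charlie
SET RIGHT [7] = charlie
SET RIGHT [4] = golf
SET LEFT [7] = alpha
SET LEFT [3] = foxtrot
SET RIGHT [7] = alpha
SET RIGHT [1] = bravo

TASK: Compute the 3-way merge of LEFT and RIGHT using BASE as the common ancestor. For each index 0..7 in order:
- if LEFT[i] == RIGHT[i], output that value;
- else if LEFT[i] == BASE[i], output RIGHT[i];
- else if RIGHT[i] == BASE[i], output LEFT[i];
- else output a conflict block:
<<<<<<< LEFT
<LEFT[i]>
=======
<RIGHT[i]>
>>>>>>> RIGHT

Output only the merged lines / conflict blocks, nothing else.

Answer: foxtrot
alpha
echo
foxtrot
<<<<<<< LEFT
charlie
=======
golf
>>>>>>> RIGHT
<<<<<<< LEFT
echo
=======
charlie
>>>>>>> RIGHT
alpha
alpha

Derivation:
Final LEFT:  [foxtrot, alpha, echo, foxtrot, charlie, echo, alpha, alpha]
Final RIGHT: [foxtrot, bravo, echo, foxtrot, golf, charlie, echo, alpha]
i=0: L=foxtrot R=foxtrot -> agree -> foxtrot
i=1: L=alpha, R=bravo=BASE -> take LEFT -> alpha
i=2: L=echo R=echo -> agree -> echo
i=3: L=foxtrot R=foxtrot -> agree -> foxtrot
i=4: BASE=echo L=charlie R=golf all differ -> CONFLICT
i=5: BASE=golf L=echo R=charlie all differ -> CONFLICT
i=6: L=alpha, R=echo=BASE -> take LEFT -> alpha
i=7: L=alpha R=alpha -> agree -> alpha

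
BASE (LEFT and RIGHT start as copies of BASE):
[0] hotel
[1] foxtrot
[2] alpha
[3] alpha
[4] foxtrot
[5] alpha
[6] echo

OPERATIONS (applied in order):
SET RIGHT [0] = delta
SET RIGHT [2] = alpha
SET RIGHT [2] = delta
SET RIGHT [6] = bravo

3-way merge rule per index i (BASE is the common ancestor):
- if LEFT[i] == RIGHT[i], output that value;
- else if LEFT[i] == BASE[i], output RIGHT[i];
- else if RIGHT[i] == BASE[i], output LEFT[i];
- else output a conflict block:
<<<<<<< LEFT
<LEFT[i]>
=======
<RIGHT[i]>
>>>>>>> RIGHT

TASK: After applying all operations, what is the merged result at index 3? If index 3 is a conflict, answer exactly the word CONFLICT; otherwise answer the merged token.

Final LEFT:  [hotel, foxtrot, alpha, alpha, foxtrot, alpha, echo]
Final RIGHT: [delta, foxtrot, delta, alpha, foxtrot, alpha, bravo]
i=0: L=hotel=BASE, R=delta -> take RIGHT -> delta
i=1: L=foxtrot R=foxtrot -> agree -> foxtrot
i=2: L=alpha=BASE, R=delta -> take RIGHT -> delta
i=3: L=alpha R=alpha -> agree -> alpha
i=4: L=foxtrot R=foxtrot -> agree -> foxtrot
i=5: L=alpha R=alpha -> agree -> alpha
i=6: L=echo=BASE, R=bravo -> take RIGHT -> bravo
Index 3 -> alpha

Answer: alpha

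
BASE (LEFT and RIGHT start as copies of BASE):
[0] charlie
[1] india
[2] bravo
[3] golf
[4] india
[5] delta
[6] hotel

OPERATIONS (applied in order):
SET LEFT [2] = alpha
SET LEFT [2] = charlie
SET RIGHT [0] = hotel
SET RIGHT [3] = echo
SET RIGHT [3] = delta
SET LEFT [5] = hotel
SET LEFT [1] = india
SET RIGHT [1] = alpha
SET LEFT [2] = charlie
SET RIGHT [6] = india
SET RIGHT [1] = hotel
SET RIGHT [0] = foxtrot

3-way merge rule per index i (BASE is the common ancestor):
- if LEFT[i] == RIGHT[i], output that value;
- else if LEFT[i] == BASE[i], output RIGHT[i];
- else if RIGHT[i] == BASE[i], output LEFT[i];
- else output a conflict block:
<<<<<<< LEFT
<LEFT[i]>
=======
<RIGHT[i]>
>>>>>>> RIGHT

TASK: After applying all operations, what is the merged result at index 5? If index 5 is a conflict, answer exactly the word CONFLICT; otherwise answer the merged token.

Answer: hotel

Derivation:
Final LEFT:  [charlie, india, charlie, golf, india, hotel, hotel]
Final RIGHT: [foxtrot, hotel, bravo, delta, india, delta, india]
i=0: L=charlie=BASE, R=foxtrot -> take RIGHT -> foxtrot
i=1: L=india=BASE, R=hotel -> take RIGHT -> hotel
i=2: L=charlie, R=bravo=BASE -> take LEFT -> charlie
i=3: L=golf=BASE, R=delta -> take RIGHT -> delta
i=4: L=india R=india -> agree -> india
i=5: L=hotel, R=delta=BASE -> take LEFT -> hotel
i=6: L=hotel=BASE, R=india -> take RIGHT -> india
Index 5 -> hotel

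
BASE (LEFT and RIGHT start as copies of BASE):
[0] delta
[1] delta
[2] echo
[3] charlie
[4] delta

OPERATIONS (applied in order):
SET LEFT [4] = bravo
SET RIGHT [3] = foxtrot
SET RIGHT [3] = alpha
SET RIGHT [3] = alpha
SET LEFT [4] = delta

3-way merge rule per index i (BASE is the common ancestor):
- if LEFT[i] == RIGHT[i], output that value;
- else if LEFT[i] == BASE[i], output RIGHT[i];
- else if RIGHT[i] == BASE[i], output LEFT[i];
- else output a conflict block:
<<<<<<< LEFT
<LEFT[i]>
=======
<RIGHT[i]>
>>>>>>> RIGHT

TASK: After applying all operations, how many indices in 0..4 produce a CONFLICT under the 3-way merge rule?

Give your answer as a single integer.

Answer: 0

Derivation:
Final LEFT:  [delta, delta, echo, charlie, delta]
Final RIGHT: [delta, delta, echo, alpha, delta]
i=0: L=delta R=delta -> agree -> delta
i=1: L=delta R=delta -> agree -> delta
i=2: L=echo R=echo -> agree -> echo
i=3: L=charlie=BASE, R=alpha -> take RIGHT -> alpha
i=4: L=delta R=delta -> agree -> delta
Conflict count: 0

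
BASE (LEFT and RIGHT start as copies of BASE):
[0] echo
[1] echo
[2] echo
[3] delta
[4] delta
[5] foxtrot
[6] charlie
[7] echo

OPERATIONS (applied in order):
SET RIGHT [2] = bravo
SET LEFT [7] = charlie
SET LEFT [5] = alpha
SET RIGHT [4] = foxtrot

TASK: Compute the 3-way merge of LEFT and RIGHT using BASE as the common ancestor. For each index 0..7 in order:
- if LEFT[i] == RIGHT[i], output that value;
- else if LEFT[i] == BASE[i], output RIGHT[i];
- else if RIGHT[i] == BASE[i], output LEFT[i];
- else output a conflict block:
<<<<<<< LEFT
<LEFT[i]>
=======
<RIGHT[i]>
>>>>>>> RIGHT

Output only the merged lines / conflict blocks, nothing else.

Answer: echo
echo
bravo
delta
foxtrot
alpha
charlie
charlie

Derivation:
Final LEFT:  [echo, echo, echo, delta, delta, alpha, charlie, charlie]
Final RIGHT: [echo, echo, bravo, delta, foxtrot, foxtrot, charlie, echo]
i=0: L=echo R=echo -> agree -> echo
i=1: L=echo R=echo -> agree -> echo
i=2: L=echo=BASE, R=bravo -> take RIGHT -> bravo
i=3: L=delta R=delta -> agree -> delta
i=4: L=delta=BASE, R=foxtrot -> take RIGHT -> foxtrot
i=5: L=alpha, R=foxtrot=BASE -> take LEFT -> alpha
i=6: L=charlie R=charlie -> agree -> charlie
i=7: L=charlie, R=echo=BASE -> take LEFT -> charlie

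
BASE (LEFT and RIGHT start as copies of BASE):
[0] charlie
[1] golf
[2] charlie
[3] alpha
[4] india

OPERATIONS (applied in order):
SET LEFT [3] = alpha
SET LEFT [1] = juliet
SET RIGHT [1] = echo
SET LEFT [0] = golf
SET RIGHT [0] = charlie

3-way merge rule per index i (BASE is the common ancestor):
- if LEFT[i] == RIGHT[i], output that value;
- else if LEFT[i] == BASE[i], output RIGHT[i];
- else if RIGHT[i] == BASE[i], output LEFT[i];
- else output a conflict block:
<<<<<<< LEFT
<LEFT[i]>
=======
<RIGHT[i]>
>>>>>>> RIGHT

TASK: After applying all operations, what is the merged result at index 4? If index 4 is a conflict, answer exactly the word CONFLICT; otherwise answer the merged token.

Final LEFT:  [golf, juliet, charlie, alpha, india]
Final RIGHT: [charlie, echo, charlie, alpha, india]
i=0: L=golf, R=charlie=BASE -> take LEFT -> golf
i=1: BASE=golf L=juliet R=echo all differ -> CONFLICT
i=2: L=charlie R=charlie -> agree -> charlie
i=3: L=alpha R=alpha -> agree -> alpha
i=4: L=india R=india -> agree -> india
Index 4 -> india

Answer: india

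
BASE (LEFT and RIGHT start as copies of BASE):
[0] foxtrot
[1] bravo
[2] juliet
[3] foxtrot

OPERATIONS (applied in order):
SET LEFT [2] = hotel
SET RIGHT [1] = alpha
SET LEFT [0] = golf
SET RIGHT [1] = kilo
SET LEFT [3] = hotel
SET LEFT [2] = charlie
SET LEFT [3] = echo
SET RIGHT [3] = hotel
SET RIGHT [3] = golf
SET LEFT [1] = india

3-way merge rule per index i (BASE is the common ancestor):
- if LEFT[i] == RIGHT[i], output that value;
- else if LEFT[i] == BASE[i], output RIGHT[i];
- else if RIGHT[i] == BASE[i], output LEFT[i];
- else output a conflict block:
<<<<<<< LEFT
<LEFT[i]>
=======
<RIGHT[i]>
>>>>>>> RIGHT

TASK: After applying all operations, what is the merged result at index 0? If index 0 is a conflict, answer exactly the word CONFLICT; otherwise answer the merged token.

Answer: golf

Derivation:
Final LEFT:  [golf, india, charlie, echo]
Final RIGHT: [foxtrot, kilo, juliet, golf]
i=0: L=golf, R=foxtrot=BASE -> take LEFT -> golf
i=1: BASE=bravo L=india R=kilo all differ -> CONFLICT
i=2: L=charlie, R=juliet=BASE -> take LEFT -> charlie
i=3: BASE=foxtrot L=echo R=golf all differ -> CONFLICT
Index 0 -> golf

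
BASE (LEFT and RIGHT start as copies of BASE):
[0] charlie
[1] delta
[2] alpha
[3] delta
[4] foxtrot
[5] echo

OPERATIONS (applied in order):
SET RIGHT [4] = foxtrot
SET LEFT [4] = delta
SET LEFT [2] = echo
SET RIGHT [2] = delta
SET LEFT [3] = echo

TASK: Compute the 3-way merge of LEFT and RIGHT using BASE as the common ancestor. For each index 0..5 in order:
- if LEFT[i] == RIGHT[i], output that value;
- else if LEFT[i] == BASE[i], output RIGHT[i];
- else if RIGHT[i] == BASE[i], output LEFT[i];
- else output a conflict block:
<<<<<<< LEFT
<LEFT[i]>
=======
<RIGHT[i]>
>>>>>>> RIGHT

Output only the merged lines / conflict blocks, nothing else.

Final LEFT:  [charlie, delta, echo, echo, delta, echo]
Final RIGHT: [charlie, delta, delta, delta, foxtrot, echo]
i=0: L=charlie R=charlie -> agree -> charlie
i=1: L=delta R=delta -> agree -> delta
i=2: BASE=alpha L=echo R=delta all differ -> CONFLICT
i=3: L=echo, R=delta=BASE -> take LEFT -> echo
i=4: L=delta, R=foxtrot=BASE -> take LEFT -> delta
i=5: L=echo R=echo -> agree -> echo

Answer: charlie
delta
<<<<<<< LEFT
echo
=======
delta
>>>>>>> RIGHT
echo
delta
echo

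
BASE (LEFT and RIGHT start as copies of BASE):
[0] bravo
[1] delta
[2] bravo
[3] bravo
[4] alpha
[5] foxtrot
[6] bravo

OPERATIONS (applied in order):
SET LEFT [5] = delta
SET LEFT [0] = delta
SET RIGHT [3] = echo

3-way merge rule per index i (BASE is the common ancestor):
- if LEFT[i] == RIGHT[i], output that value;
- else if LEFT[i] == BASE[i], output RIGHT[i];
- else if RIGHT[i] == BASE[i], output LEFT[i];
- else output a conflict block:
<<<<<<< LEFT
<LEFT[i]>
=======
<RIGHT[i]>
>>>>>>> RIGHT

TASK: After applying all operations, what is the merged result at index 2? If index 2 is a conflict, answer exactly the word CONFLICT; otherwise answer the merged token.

Final LEFT:  [delta, delta, bravo, bravo, alpha, delta, bravo]
Final RIGHT: [bravo, delta, bravo, echo, alpha, foxtrot, bravo]
i=0: L=delta, R=bravo=BASE -> take LEFT -> delta
i=1: L=delta R=delta -> agree -> delta
i=2: L=bravo R=bravo -> agree -> bravo
i=3: L=bravo=BASE, R=echo -> take RIGHT -> echo
i=4: L=alpha R=alpha -> agree -> alpha
i=5: L=delta, R=foxtrot=BASE -> take LEFT -> delta
i=6: L=bravo R=bravo -> agree -> bravo
Index 2 -> bravo

Answer: bravo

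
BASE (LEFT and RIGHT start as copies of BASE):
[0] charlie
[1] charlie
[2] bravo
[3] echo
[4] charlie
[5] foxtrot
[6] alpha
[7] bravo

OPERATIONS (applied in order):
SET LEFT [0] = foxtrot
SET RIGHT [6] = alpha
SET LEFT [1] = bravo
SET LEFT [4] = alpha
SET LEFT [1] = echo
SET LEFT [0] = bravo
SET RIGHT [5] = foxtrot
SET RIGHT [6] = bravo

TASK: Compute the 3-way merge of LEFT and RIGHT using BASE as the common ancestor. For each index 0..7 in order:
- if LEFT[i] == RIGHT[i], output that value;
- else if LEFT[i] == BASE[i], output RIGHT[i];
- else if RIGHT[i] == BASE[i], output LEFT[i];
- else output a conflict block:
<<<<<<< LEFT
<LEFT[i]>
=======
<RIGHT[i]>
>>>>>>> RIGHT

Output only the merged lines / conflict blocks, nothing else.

Final LEFT:  [bravo, echo, bravo, echo, alpha, foxtrot, alpha, bravo]
Final RIGHT: [charlie, charlie, bravo, echo, charlie, foxtrot, bravo, bravo]
i=0: L=bravo, R=charlie=BASE -> take LEFT -> bravo
i=1: L=echo, R=charlie=BASE -> take LEFT -> echo
i=2: L=bravo R=bravo -> agree -> bravo
i=3: L=echo R=echo -> agree -> echo
i=4: L=alpha, R=charlie=BASE -> take LEFT -> alpha
i=5: L=foxtrot R=foxtrot -> agree -> foxtrot
i=6: L=alpha=BASE, R=bravo -> take RIGHT -> bravo
i=7: L=bravo R=bravo -> agree -> bravo

Answer: bravo
echo
bravo
echo
alpha
foxtrot
bravo
bravo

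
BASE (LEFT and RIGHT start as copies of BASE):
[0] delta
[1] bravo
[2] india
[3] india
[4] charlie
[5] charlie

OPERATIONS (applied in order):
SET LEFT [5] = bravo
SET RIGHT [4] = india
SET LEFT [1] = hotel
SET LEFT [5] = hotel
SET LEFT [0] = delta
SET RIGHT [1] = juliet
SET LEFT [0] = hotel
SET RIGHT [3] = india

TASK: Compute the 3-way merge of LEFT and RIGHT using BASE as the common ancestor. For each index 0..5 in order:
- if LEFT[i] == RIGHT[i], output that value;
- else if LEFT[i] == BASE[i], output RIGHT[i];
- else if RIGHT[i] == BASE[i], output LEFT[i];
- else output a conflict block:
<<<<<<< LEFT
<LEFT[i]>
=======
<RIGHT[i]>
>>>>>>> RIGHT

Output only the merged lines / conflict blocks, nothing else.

Final LEFT:  [hotel, hotel, india, india, charlie, hotel]
Final RIGHT: [delta, juliet, india, india, india, charlie]
i=0: L=hotel, R=delta=BASE -> take LEFT -> hotel
i=1: BASE=bravo L=hotel R=juliet all differ -> CONFLICT
i=2: L=india R=india -> agree -> india
i=3: L=india R=india -> agree -> india
i=4: L=charlie=BASE, R=india -> take RIGHT -> india
i=5: L=hotel, R=charlie=BASE -> take LEFT -> hotel

Answer: hotel
<<<<<<< LEFT
hotel
=======
juliet
>>>>>>> RIGHT
india
india
india
hotel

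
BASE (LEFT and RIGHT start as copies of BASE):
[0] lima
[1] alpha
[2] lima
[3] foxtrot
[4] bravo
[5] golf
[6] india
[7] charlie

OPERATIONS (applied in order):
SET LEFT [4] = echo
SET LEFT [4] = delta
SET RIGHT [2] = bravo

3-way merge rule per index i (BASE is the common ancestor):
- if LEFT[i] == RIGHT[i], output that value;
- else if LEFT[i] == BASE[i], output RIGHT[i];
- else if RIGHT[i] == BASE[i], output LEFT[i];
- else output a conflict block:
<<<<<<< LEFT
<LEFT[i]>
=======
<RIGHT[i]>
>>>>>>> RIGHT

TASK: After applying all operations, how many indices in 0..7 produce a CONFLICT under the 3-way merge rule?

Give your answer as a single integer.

Final LEFT:  [lima, alpha, lima, foxtrot, delta, golf, india, charlie]
Final RIGHT: [lima, alpha, bravo, foxtrot, bravo, golf, india, charlie]
i=0: L=lima R=lima -> agree -> lima
i=1: L=alpha R=alpha -> agree -> alpha
i=2: L=lima=BASE, R=bravo -> take RIGHT -> bravo
i=3: L=foxtrot R=foxtrot -> agree -> foxtrot
i=4: L=delta, R=bravo=BASE -> take LEFT -> delta
i=5: L=golf R=golf -> agree -> golf
i=6: L=india R=india -> agree -> india
i=7: L=charlie R=charlie -> agree -> charlie
Conflict count: 0

Answer: 0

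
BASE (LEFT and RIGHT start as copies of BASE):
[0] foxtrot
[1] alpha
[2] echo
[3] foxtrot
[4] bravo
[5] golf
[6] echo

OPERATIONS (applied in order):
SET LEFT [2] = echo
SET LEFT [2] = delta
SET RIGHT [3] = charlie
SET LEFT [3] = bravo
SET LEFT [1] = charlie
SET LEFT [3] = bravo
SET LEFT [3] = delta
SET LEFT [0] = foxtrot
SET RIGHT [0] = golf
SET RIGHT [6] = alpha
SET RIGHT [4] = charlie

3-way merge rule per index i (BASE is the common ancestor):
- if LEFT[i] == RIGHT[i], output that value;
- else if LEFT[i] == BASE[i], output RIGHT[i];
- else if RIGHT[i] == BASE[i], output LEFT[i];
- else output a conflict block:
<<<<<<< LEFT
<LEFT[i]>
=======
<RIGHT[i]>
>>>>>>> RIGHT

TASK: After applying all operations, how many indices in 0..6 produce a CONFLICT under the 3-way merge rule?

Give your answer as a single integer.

Final LEFT:  [foxtrot, charlie, delta, delta, bravo, golf, echo]
Final RIGHT: [golf, alpha, echo, charlie, charlie, golf, alpha]
i=0: L=foxtrot=BASE, R=golf -> take RIGHT -> golf
i=1: L=charlie, R=alpha=BASE -> take LEFT -> charlie
i=2: L=delta, R=echo=BASE -> take LEFT -> delta
i=3: BASE=foxtrot L=delta R=charlie all differ -> CONFLICT
i=4: L=bravo=BASE, R=charlie -> take RIGHT -> charlie
i=5: L=golf R=golf -> agree -> golf
i=6: L=echo=BASE, R=alpha -> take RIGHT -> alpha
Conflict count: 1

Answer: 1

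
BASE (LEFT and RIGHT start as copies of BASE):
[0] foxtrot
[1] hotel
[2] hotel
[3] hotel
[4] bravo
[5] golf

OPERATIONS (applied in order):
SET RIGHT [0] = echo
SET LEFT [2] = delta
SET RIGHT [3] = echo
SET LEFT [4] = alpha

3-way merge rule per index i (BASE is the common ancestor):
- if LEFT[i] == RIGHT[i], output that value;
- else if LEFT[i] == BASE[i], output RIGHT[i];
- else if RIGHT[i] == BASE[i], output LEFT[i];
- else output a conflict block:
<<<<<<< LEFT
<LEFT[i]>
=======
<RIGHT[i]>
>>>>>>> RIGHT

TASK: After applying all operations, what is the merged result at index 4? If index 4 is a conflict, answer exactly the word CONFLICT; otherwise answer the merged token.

Final LEFT:  [foxtrot, hotel, delta, hotel, alpha, golf]
Final RIGHT: [echo, hotel, hotel, echo, bravo, golf]
i=0: L=foxtrot=BASE, R=echo -> take RIGHT -> echo
i=1: L=hotel R=hotel -> agree -> hotel
i=2: L=delta, R=hotel=BASE -> take LEFT -> delta
i=3: L=hotel=BASE, R=echo -> take RIGHT -> echo
i=4: L=alpha, R=bravo=BASE -> take LEFT -> alpha
i=5: L=golf R=golf -> agree -> golf
Index 4 -> alpha

Answer: alpha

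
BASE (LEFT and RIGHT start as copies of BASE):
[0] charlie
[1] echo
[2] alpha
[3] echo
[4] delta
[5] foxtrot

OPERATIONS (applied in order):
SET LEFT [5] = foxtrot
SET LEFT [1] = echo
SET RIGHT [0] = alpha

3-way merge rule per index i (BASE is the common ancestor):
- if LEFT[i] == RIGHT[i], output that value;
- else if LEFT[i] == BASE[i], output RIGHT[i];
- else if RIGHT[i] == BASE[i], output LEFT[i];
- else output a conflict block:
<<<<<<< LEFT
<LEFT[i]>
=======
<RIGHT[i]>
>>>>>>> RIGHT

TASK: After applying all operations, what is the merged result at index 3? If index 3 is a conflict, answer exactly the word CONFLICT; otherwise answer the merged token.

Answer: echo

Derivation:
Final LEFT:  [charlie, echo, alpha, echo, delta, foxtrot]
Final RIGHT: [alpha, echo, alpha, echo, delta, foxtrot]
i=0: L=charlie=BASE, R=alpha -> take RIGHT -> alpha
i=1: L=echo R=echo -> agree -> echo
i=2: L=alpha R=alpha -> agree -> alpha
i=3: L=echo R=echo -> agree -> echo
i=4: L=delta R=delta -> agree -> delta
i=5: L=foxtrot R=foxtrot -> agree -> foxtrot
Index 3 -> echo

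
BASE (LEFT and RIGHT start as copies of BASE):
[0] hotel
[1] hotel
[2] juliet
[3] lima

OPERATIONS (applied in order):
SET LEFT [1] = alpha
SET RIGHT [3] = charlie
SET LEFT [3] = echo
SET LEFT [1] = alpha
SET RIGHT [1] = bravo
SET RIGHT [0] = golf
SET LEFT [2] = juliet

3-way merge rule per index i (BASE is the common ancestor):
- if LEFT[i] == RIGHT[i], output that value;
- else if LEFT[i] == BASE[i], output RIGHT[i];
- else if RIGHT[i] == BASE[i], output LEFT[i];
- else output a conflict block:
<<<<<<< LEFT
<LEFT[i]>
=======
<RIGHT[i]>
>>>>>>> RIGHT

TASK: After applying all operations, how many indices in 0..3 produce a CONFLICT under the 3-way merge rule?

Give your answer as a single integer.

Answer: 2

Derivation:
Final LEFT:  [hotel, alpha, juliet, echo]
Final RIGHT: [golf, bravo, juliet, charlie]
i=0: L=hotel=BASE, R=golf -> take RIGHT -> golf
i=1: BASE=hotel L=alpha R=bravo all differ -> CONFLICT
i=2: L=juliet R=juliet -> agree -> juliet
i=3: BASE=lima L=echo R=charlie all differ -> CONFLICT
Conflict count: 2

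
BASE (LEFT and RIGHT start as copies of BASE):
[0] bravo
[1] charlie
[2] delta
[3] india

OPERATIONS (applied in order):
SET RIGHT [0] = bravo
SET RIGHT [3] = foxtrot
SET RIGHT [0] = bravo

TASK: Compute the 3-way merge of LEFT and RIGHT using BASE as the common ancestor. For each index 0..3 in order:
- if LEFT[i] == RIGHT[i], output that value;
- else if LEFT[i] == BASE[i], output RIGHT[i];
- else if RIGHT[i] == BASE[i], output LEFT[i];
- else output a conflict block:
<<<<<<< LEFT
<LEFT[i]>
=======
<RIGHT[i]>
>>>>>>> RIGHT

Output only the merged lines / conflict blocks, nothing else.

Answer: bravo
charlie
delta
foxtrot

Derivation:
Final LEFT:  [bravo, charlie, delta, india]
Final RIGHT: [bravo, charlie, delta, foxtrot]
i=0: L=bravo R=bravo -> agree -> bravo
i=1: L=charlie R=charlie -> agree -> charlie
i=2: L=delta R=delta -> agree -> delta
i=3: L=india=BASE, R=foxtrot -> take RIGHT -> foxtrot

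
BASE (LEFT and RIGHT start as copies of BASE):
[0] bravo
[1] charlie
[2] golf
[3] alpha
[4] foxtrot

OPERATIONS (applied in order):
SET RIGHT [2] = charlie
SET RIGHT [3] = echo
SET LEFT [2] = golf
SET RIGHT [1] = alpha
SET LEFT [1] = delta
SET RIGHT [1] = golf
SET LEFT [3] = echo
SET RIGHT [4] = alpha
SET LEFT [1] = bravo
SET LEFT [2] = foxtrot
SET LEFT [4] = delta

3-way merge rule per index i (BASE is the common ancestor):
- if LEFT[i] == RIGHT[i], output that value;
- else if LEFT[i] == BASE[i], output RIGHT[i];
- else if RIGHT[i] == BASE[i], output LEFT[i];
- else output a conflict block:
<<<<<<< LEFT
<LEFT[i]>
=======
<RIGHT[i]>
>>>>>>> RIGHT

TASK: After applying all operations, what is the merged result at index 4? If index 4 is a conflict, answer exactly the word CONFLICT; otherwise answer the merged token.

Answer: CONFLICT

Derivation:
Final LEFT:  [bravo, bravo, foxtrot, echo, delta]
Final RIGHT: [bravo, golf, charlie, echo, alpha]
i=0: L=bravo R=bravo -> agree -> bravo
i=1: BASE=charlie L=bravo R=golf all differ -> CONFLICT
i=2: BASE=golf L=foxtrot R=charlie all differ -> CONFLICT
i=3: L=echo R=echo -> agree -> echo
i=4: BASE=foxtrot L=delta R=alpha all differ -> CONFLICT
Index 4 -> CONFLICT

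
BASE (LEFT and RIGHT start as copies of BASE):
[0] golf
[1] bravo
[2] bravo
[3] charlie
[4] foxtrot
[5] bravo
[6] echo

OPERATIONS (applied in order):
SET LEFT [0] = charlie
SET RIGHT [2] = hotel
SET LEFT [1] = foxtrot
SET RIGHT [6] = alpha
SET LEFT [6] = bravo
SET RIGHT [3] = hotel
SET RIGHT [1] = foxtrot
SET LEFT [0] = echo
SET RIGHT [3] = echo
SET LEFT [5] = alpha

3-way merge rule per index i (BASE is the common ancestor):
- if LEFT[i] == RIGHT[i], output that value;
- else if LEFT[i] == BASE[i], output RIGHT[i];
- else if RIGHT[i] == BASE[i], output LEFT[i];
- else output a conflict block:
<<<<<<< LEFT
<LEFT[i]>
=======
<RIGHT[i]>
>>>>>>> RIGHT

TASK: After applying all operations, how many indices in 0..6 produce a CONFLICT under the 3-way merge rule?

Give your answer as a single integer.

Answer: 1

Derivation:
Final LEFT:  [echo, foxtrot, bravo, charlie, foxtrot, alpha, bravo]
Final RIGHT: [golf, foxtrot, hotel, echo, foxtrot, bravo, alpha]
i=0: L=echo, R=golf=BASE -> take LEFT -> echo
i=1: L=foxtrot R=foxtrot -> agree -> foxtrot
i=2: L=bravo=BASE, R=hotel -> take RIGHT -> hotel
i=3: L=charlie=BASE, R=echo -> take RIGHT -> echo
i=4: L=foxtrot R=foxtrot -> agree -> foxtrot
i=5: L=alpha, R=bravo=BASE -> take LEFT -> alpha
i=6: BASE=echo L=bravo R=alpha all differ -> CONFLICT
Conflict count: 1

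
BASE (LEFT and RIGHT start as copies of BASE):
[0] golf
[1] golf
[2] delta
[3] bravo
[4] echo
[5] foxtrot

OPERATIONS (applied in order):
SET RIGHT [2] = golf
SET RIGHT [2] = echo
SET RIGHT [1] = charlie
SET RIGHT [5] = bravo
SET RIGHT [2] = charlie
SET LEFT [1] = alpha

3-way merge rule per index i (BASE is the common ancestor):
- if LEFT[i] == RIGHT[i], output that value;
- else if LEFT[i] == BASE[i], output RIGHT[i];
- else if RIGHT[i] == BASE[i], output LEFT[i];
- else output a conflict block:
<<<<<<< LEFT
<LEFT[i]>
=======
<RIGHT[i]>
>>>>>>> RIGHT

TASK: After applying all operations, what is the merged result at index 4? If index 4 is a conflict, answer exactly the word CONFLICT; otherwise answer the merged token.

Answer: echo

Derivation:
Final LEFT:  [golf, alpha, delta, bravo, echo, foxtrot]
Final RIGHT: [golf, charlie, charlie, bravo, echo, bravo]
i=0: L=golf R=golf -> agree -> golf
i=1: BASE=golf L=alpha R=charlie all differ -> CONFLICT
i=2: L=delta=BASE, R=charlie -> take RIGHT -> charlie
i=3: L=bravo R=bravo -> agree -> bravo
i=4: L=echo R=echo -> agree -> echo
i=5: L=foxtrot=BASE, R=bravo -> take RIGHT -> bravo
Index 4 -> echo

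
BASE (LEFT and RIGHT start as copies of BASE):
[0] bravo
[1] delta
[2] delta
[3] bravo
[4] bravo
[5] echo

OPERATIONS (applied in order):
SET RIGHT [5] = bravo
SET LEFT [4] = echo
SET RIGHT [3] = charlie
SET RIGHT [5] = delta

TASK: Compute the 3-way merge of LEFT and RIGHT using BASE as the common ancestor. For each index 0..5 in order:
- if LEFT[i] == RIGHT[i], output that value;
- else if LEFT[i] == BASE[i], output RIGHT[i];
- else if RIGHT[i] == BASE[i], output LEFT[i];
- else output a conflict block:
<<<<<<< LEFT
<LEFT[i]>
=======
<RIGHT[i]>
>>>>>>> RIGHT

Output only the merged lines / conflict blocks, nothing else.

Final LEFT:  [bravo, delta, delta, bravo, echo, echo]
Final RIGHT: [bravo, delta, delta, charlie, bravo, delta]
i=0: L=bravo R=bravo -> agree -> bravo
i=1: L=delta R=delta -> agree -> delta
i=2: L=delta R=delta -> agree -> delta
i=3: L=bravo=BASE, R=charlie -> take RIGHT -> charlie
i=4: L=echo, R=bravo=BASE -> take LEFT -> echo
i=5: L=echo=BASE, R=delta -> take RIGHT -> delta

Answer: bravo
delta
delta
charlie
echo
delta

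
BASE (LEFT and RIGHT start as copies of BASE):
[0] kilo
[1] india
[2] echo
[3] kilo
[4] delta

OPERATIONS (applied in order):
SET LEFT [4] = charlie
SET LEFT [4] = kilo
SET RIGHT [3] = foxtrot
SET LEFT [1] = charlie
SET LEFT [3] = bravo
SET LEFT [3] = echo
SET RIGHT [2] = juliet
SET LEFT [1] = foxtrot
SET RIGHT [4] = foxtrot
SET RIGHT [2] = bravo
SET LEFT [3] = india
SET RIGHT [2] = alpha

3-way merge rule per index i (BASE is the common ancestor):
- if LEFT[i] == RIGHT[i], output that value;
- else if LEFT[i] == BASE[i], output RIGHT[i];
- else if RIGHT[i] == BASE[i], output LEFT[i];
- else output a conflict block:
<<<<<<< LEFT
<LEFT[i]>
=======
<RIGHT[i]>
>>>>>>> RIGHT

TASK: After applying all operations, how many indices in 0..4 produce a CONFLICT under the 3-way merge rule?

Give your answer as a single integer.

Answer: 2

Derivation:
Final LEFT:  [kilo, foxtrot, echo, india, kilo]
Final RIGHT: [kilo, india, alpha, foxtrot, foxtrot]
i=0: L=kilo R=kilo -> agree -> kilo
i=1: L=foxtrot, R=india=BASE -> take LEFT -> foxtrot
i=2: L=echo=BASE, R=alpha -> take RIGHT -> alpha
i=3: BASE=kilo L=india R=foxtrot all differ -> CONFLICT
i=4: BASE=delta L=kilo R=foxtrot all differ -> CONFLICT
Conflict count: 2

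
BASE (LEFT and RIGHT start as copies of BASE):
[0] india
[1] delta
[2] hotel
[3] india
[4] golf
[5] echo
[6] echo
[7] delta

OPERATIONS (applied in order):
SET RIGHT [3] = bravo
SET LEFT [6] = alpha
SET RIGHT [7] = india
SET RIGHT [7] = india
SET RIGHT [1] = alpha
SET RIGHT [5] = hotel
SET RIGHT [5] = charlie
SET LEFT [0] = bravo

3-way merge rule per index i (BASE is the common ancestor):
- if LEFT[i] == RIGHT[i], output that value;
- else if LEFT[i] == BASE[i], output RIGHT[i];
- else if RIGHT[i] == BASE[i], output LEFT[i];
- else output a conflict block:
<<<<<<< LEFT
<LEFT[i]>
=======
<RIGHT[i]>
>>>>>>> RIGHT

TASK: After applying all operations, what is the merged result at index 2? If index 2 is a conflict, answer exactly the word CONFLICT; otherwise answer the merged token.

Final LEFT:  [bravo, delta, hotel, india, golf, echo, alpha, delta]
Final RIGHT: [india, alpha, hotel, bravo, golf, charlie, echo, india]
i=0: L=bravo, R=india=BASE -> take LEFT -> bravo
i=1: L=delta=BASE, R=alpha -> take RIGHT -> alpha
i=2: L=hotel R=hotel -> agree -> hotel
i=3: L=india=BASE, R=bravo -> take RIGHT -> bravo
i=4: L=golf R=golf -> agree -> golf
i=5: L=echo=BASE, R=charlie -> take RIGHT -> charlie
i=6: L=alpha, R=echo=BASE -> take LEFT -> alpha
i=7: L=delta=BASE, R=india -> take RIGHT -> india
Index 2 -> hotel

Answer: hotel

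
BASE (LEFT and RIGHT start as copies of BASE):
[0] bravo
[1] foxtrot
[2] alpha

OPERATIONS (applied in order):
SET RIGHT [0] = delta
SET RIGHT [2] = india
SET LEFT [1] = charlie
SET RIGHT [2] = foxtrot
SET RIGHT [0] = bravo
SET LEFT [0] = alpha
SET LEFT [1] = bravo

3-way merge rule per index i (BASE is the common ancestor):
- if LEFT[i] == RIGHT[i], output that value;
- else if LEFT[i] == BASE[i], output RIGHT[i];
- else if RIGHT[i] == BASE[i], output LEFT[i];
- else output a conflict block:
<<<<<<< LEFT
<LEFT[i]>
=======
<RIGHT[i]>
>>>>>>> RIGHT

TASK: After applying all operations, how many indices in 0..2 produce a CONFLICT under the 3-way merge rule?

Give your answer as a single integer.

Final LEFT:  [alpha, bravo, alpha]
Final RIGHT: [bravo, foxtrot, foxtrot]
i=0: L=alpha, R=bravo=BASE -> take LEFT -> alpha
i=1: L=bravo, R=foxtrot=BASE -> take LEFT -> bravo
i=2: L=alpha=BASE, R=foxtrot -> take RIGHT -> foxtrot
Conflict count: 0

Answer: 0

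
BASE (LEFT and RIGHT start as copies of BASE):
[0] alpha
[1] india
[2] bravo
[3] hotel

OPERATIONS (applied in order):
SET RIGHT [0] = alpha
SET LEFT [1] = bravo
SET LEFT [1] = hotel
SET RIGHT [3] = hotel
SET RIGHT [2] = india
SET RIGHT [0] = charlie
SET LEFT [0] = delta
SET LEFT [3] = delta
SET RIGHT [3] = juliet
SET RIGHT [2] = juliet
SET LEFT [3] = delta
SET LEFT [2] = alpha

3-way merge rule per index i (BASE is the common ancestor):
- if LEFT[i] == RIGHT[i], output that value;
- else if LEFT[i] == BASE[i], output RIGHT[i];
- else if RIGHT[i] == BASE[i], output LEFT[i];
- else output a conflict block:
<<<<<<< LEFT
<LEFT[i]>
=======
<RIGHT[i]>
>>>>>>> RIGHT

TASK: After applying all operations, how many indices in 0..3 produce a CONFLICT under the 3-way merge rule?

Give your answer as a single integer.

Answer: 3

Derivation:
Final LEFT:  [delta, hotel, alpha, delta]
Final RIGHT: [charlie, india, juliet, juliet]
i=0: BASE=alpha L=delta R=charlie all differ -> CONFLICT
i=1: L=hotel, R=india=BASE -> take LEFT -> hotel
i=2: BASE=bravo L=alpha R=juliet all differ -> CONFLICT
i=3: BASE=hotel L=delta R=juliet all differ -> CONFLICT
Conflict count: 3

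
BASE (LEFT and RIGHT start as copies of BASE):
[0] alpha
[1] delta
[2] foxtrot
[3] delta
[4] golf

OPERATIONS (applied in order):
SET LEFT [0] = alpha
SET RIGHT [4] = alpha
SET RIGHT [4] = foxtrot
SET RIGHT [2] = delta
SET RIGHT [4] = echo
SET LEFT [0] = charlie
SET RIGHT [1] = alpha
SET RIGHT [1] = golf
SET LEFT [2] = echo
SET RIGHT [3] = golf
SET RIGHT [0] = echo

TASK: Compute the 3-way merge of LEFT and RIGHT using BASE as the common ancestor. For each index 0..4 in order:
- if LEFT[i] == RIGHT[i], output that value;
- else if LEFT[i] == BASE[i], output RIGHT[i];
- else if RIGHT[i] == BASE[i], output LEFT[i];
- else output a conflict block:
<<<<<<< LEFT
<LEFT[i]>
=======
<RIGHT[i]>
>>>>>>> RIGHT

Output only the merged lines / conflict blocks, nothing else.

Answer: <<<<<<< LEFT
charlie
=======
echo
>>>>>>> RIGHT
golf
<<<<<<< LEFT
echo
=======
delta
>>>>>>> RIGHT
golf
echo

Derivation:
Final LEFT:  [charlie, delta, echo, delta, golf]
Final RIGHT: [echo, golf, delta, golf, echo]
i=0: BASE=alpha L=charlie R=echo all differ -> CONFLICT
i=1: L=delta=BASE, R=golf -> take RIGHT -> golf
i=2: BASE=foxtrot L=echo R=delta all differ -> CONFLICT
i=3: L=delta=BASE, R=golf -> take RIGHT -> golf
i=4: L=golf=BASE, R=echo -> take RIGHT -> echo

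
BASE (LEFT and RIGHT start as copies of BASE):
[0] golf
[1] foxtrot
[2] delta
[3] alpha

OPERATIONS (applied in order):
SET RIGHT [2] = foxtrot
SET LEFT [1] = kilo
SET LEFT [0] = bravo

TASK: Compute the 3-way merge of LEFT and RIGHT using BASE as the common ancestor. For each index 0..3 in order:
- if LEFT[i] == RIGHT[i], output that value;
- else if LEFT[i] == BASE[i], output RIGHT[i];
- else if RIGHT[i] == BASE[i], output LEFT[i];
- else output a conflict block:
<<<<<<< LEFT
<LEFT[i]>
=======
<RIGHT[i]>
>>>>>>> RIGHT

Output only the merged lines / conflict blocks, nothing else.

Answer: bravo
kilo
foxtrot
alpha

Derivation:
Final LEFT:  [bravo, kilo, delta, alpha]
Final RIGHT: [golf, foxtrot, foxtrot, alpha]
i=0: L=bravo, R=golf=BASE -> take LEFT -> bravo
i=1: L=kilo, R=foxtrot=BASE -> take LEFT -> kilo
i=2: L=delta=BASE, R=foxtrot -> take RIGHT -> foxtrot
i=3: L=alpha R=alpha -> agree -> alpha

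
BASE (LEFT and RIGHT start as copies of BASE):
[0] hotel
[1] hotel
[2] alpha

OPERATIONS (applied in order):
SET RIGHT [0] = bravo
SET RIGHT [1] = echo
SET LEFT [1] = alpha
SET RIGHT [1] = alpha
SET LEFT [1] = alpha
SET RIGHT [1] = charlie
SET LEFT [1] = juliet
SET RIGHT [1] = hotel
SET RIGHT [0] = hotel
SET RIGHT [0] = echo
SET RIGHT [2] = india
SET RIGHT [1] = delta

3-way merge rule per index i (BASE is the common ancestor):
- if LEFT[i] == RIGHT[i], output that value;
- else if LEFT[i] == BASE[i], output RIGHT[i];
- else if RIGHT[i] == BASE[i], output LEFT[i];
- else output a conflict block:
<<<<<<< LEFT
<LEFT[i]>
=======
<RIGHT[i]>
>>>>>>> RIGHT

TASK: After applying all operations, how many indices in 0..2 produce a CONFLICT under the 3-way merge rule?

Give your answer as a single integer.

Final LEFT:  [hotel, juliet, alpha]
Final RIGHT: [echo, delta, india]
i=0: L=hotel=BASE, R=echo -> take RIGHT -> echo
i=1: BASE=hotel L=juliet R=delta all differ -> CONFLICT
i=2: L=alpha=BASE, R=india -> take RIGHT -> india
Conflict count: 1

Answer: 1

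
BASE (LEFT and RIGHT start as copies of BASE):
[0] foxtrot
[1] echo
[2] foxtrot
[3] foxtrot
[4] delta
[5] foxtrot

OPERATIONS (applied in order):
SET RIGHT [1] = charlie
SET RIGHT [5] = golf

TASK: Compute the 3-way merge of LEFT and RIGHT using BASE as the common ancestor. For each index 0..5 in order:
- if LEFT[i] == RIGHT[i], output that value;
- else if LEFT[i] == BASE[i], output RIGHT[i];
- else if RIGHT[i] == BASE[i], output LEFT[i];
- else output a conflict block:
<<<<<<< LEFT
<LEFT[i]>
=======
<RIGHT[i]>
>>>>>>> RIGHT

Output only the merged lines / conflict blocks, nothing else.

Answer: foxtrot
charlie
foxtrot
foxtrot
delta
golf

Derivation:
Final LEFT:  [foxtrot, echo, foxtrot, foxtrot, delta, foxtrot]
Final RIGHT: [foxtrot, charlie, foxtrot, foxtrot, delta, golf]
i=0: L=foxtrot R=foxtrot -> agree -> foxtrot
i=1: L=echo=BASE, R=charlie -> take RIGHT -> charlie
i=2: L=foxtrot R=foxtrot -> agree -> foxtrot
i=3: L=foxtrot R=foxtrot -> agree -> foxtrot
i=4: L=delta R=delta -> agree -> delta
i=5: L=foxtrot=BASE, R=golf -> take RIGHT -> golf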